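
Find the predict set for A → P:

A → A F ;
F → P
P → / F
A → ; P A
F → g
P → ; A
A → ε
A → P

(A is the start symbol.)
{ '/', ';' }

PREDICT(A → P) = (FIRST(RHS) \ {ε}) ∪ (FOLLOW(A) if ε ∈ FIRST(RHS), i.e. RHS ⇒* ε)
FIRST(P) = { '/', ';' }
FIRST(P) = { '/', ';' }
ε ∉ FIRST(P), so FOLLOW(A) is not added.
PREDICT(A → P) = { '/', ';' }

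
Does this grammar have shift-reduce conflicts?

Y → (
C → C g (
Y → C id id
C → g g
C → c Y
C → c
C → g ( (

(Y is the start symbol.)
Yes — I4: [C → c .] vs [C → . c]

A shift-reduce conflict occurs when an LR(0) state has both:
  - a complete (reduce) item [A → α .] (dot at the end), and
  - a shift item [B → β . c γ] (dot before a terminal).

Augment with Y' → Y and build the canonical LR(0) collection (I0 = CLOSURE({[Y' → . Y]}), then GOTO on every symbol after a dot until no new states appear). It has 14 states:
  I0: { [C → . C g (], [C → . c Y], [C → . c], [C → . g ( (], [C → . g g], [Y → . (], [Y → . C id id], [Y' → . Y] }  — shift
  I1: { [Y → ( .] }  — reduce
  I2: { [C → C . g (], [Y → C . id id] }  — shift
  I3: { [Y' → Y .] }  — accept
  I4: { [C → . C g (], [C → . c Y], [C → . c], [C → . g ( (], [C → . g g], [C → c . Y], [C → c .], [Y → . (], [Y → . C id id] }  — shift, reduce
  I5: { [C → g . ( (], [C → g . g] }  — shift
  I6: { [C → g ( . (] }  — shift
  I7: { [C → g g .] }  — reduce
  I8: { [C → g ( ( .] }  — reduce
  I9: { [C → c Y .] }  — reduce
  I10: { [C → C g . (] }  — shift
  I11: { [Y → C id . id] }  — shift
  I12: { [Y → C id id .] }  — reduce
  I13: { [C → C g ( .] }  — reduce

I4 contains reduce item [C → c .] and shift items [C → . c], [C → . c Y], [C → . g ( (], [C → . g g], [Y → . (] — shift-reduce conflict.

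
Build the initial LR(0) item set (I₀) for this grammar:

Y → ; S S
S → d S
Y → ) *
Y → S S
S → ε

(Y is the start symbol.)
First, augment the grammar with Y' → Y
I₀ = CLOSURE({ [Y' → . Y] }):
  [Y' → . Y] has the dot before Y: add [Y → . ; S S], [Y → . ) *], [Y → . S S]
  [Y → . S S] has the dot before S: add [S → . d S], [S → .]
No further items can be added.

I₀ = { [S → . d S], [S → .], [Y → . ) *], [Y → . ; S S], [Y → . S S], [Y' → . Y] }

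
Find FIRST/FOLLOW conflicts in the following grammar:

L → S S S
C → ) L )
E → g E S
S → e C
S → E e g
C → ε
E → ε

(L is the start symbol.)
Yes. C → ')' L ')' with FOLLOW(C) on { ')' }; E → g E S with FOLLOW(E) on { 'g' }

A FIRST/FOLLOW conflict occurs when a non-terminal N has a nullable alternative N → β (β ⇒* ε) and another alternative N → α with FIRST(α) ∩ FOLLOW(N) ≠ ∅: on such a lookahead the parser cannot decide between expanding α and letting N vanish via β.

Nullable non-terminals: C, E.

C: nullable alternative(s) C → ε; FOLLOW(C) = { $, ')', 'e', 'g' }
  C → ) L ): FIRST \ {ε} = { ')' } — overlaps FOLLOW(C) on { ')' }: CONFLICT
  C → ε: FIRST \ {ε} = { } — this is the only nullable alternative, skip

E: nullable alternative(s) E → ε; FOLLOW(E) = { 'e', 'g' }
  E → g E S: FIRST \ {ε} = { 'g' } — overlaps FOLLOW(E) on { 'g' }: CONFLICT
  E → ε: FIRST \ {ε} = { } — this is the only nullable alternative, skip

L, S have no nullable alternative, so no FIRST/FOLLOW check is needed there.

So the grammar has 2 FIRST/FOLLOW conflicts (marked CONFLICT above).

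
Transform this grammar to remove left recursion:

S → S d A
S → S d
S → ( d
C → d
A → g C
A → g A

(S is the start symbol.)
S is directly left-recursive. The standard transformation for
  A → A α₁ | ... | A α_m | β₁ | ... | β_n
is
  A  → β₁ A' | ... | β_n A'
  A' → α₁ A' | ... | α_m A' | ε

S → ( d becomes S → ( d S'
S → S d A becomes S' → d A S'
S → S d becomes S' → d S'
Add S' → ε

Productions for other non-terminals are unchanged:
  C → d
  A → g C
  A → g A

Resulting grammar:
S → ( d S'
S' → d A S'
S' → d S'
S' → ε
C → d
A → g C
A → g A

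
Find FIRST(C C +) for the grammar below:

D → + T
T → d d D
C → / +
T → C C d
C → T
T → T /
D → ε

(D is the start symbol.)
{ '/', 'd' }

FIRST sets of the non-terminals involved (from the grammar, by fixed-point iteration):
  FIRST(C) = { '/', 'd' }

To compute FIRST(C C +), process the symbols left to right:
Symbol C is a non-terminal. Add FIRST(C) \ {ε} = { '/', 'd' }
C is not nullable (ε ∉ FIRST(C)), so stop here.
FIRST(C C +) = { '/', 'd' }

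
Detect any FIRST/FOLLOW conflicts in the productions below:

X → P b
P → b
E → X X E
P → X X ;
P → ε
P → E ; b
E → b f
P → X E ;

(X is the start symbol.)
Yes. P → b with FOLLOW(P) on { 'b' }; P → X X ';' with FOLLOW(P) on { 'b' }; P → E ';' b with FOLLOW(P) on { 'b' }; P → X E ';' with FOLLOW(P) on { 'b' }

Nullable non-terminals: P.
FIRST sets used below: FIRST(X) = { 'b' }, FIRST(E) = { 'b' }

P: nullable alternative(s) P → ε; FOLLOW(P) = { 'b' }
  P → b: FIRST \ {ε} = { 'b' } — overlaps FOLLOW(P) on { 'b' }: CONFLICT
  P → X X ;: FIRST \ {ε} = { 'b' } — overlaps FOLLOW(P) on { 'b' }: CONFLICT
  P → ε: FIRST \ {ε} = { } — this is the only nullable alternative, skip
  P → E ; b: FIRST \ {ε} = { 'b' } — overlaps FOLLOW(P) on { 'b' }: CONFLICT
  P → X E ;: FIRST \ {ε} = { 'b' } — overlaps FOLLOW(P) on { 'b' }: CONFLICT

E, X have no nullable alternative, so no FIRST/FOLLOW check is needed there.

So the grammar has 4 FIRST/FOLLOW conflicts (marked CONFLICT above).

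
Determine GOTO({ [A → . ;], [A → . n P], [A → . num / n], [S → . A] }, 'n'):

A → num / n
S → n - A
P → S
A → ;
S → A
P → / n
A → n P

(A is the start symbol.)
{ [A → . ;], [A → . n P], [A → . num / n], [A → n . P], [P → . / n], [P → . S], [S → . A], [S → . n - A] }

GOTO(I, 'n') = CLOSURE({ [A → αX.β] : [A → α.Xβ] ∈ I, X = 'n' })

Items with dot before 'n', with the dot advanced:
  [A → . n P] → [A → n . P]
Closure of the advanced items:
  [A → n . P] has the dot before P: add [P → . S], [P → . / n]
  [P → . S] has the dot before S: add [S → . n - A], [S → . A]
  [S → . A] has the dot before A: add [A → . num / n], [A → . ;], [A → . n P]

GOTO = { [A → . ;], [A → . n P], [A → . num / n], [A → n . P], [P → . / n], [P → . S], [S → . A], [S → . n - A] }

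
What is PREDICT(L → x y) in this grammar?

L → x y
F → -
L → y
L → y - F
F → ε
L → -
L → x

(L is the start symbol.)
{ 'x' }

PREDICT(L → x y) = (FIRST(RHS) \ {ε}) ∪ (FOLLOW(L) if ε ∈ FIRST(RHS), i.e. RHS ⇒* ε)
FIRST(x y) = { 'x' }
ε ∉ FIRST(x y), so FOLLOW(L) is not added.
PREDICT(L → x y) = { 'x' }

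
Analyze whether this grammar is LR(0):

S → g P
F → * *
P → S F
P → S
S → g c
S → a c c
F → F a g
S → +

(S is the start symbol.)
A grammar is LR(0) if no state in the canonical LR(0) collection has:
  - both a shift item (dot before a terminal) and a complete item (shift-reduce conflict), or
  - two or more complete items (reduce-reduce conflict; the accept item [S' → S .] counts as a complete item here).

Augment with S' → S and build the canonical LR(0) collection (I0 = CLOSURE({[S' → . S]}), then GOTO on every symbol after a dot until no new states appear). It has 15 states:
  I0: { [S → . +], [S → . a c c], [S → . g P], [S → . g c], [S' → . S] }  — shift
  I1: { [S → + .] }  — reduce
  I2: { [S' → S .] }  — accept
  I3: { [S → a . c c] }  — shift
  I4: { [P → . S F], [P → . S], [S → . +], [S → . a c c], [S → . g P], [S → . g c], [S → g . P], [S → g . c] }  — shift
  I5: { [S → g P .] }  — reduce
  I6: { [F → . * *], [F → . F a g], [P → S . F], [P → S .] }  — shift, reduce
  I7: { [S → g c .] }  — reduce
  I8: { [F → * . *] }  — shift
  I9: { [F → F . a g], [P → S F .] }  — shift, reduce
  I10: { [F → F a . g] }  — shift
  I11: { [F → F a g .] }  — reduce
  I12: { [F → * * .] }  — reduce
  I13: { [S → a c . c] }  — shift
  I14: { [S → a c c .] }  — reduce

Conflict in state I6:
  Shift-reduce conflict between [P → S .] and [F → . * *]
So the grammar is NOT LR(0).

Answer: No. Shift-reduce conflict between [P → S .] and [F → . * *]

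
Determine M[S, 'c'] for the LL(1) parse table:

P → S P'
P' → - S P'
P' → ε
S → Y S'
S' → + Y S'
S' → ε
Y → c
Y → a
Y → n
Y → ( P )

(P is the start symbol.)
To find M[S, 'c'], we find productions for S where 'c' is in the predict set (PREDICT(N → α) = (FIRST(α) \ {ε}) ∪ (FOLLOW(N) if α ⇒* ε)).

Relevant sets:
  FIRST(Y) = { '(', 'a', 'c', 'n' }

S → Y S': PREDICT = { '(', 'a', 'c', 'n' }
  'c' is in predict set, so this production goes in M[S, 'c']

M[S, 'c'] = S → Y S'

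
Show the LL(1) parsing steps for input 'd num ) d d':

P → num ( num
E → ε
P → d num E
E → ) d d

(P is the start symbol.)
LL(1) parsing maintains a stack (initially the start symbol over $) and the input. At each step: if the stack top is a terminal, match it against the current input token; if it is a non-terminal N, replace it with the RHS of M[N, lookahead] (the unique production whose predict set contains the lookahead).

Stack is shown with the top on the left.

Stack      Input          Action
--------------------------------
P $        d num ) d d $  output P → d num E
d num E $  d num ) d d $  match 'd'
num E $    num ) d d $    match 'num'
E $        ) d d $        output E → ) d d
) d d $    ) d d $        match ')'
d d $      d d $          match 'd'
d $        d $            match 'd'
$          $              accept

The string is accepted.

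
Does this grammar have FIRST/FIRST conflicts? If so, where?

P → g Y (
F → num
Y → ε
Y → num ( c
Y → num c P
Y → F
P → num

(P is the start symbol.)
FIRST sets of the non-terminals at (or reachable through a nullable prefix from) the front of some alternative:
  FIRST(F) = { 'num' }

Productions for P:
  P → g Y (: FIRST = { 'g' }
  P → num: FIRST = { 'num' }
Productions for Y:
  Y → ε: FIRST = { ε }
  Y → num ( c: FIRST = { 'num' }
  Y → num c P: FIRST = { 'num' }
  Y → F: FIRST = { 'num' }
F has only one production, so no FIRST/FIRST conflict is possible there.

Conflict for Y: Y → num ( c and Y → num c P
  Overlap: { 'num' }
Conflict for Y: Y → num ( c and Y → F
  Overlap: { 'num' }
Conflict for Y: Y → num c P and Y → F
  Overlap: { 'num' }

Answer: Yes. Y → num '(' c / Y → num c P on { 'num' }; Y → num '(' c / Y → F on { 'num' }; Y → num c P / Y → F on { 'num' }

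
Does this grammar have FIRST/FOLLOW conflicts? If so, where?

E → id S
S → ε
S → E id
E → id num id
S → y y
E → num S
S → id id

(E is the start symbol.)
Yes. S → E id with FOLLOW(S) on { 'id' }; S → id id with FOLLOW(S) on { 'id' }

A FIRST/FOLLOW conflict occurs when a non-terminal N has a nullable alternative N → β (β ⇒* ε) and another alternative N → α with FIRST(α) ∩ FOLLOW(N) ≠ ∅: on such a lookahead the parser cannot decide between expanding α and letting N vanish via β.

Nullable non-terminals: S.
FIRST sets used below: FIRST(E) = { 'id', 'num' }

S: nullable alternative(s) S → ε; FOLLOW(S) = { $, 'id' }
  S → ε: FIRST \ {ε} = { } — this is the only nullable alternative, skip
  S → E id: FIRST \ {ε} = { 'id', 'num' } — overlaps FOLLOW(S) on { 'id' }: CONFLICT
  S → y y: FIRST \ {ε} = { 'y' } — disjoint from FOLLOW(S)
  S → id id: FIRST \ {ε} = { 'id' } — overlaps FOLLOW(S) on { 'id' }: CONFLICT

E has no nullable alternative, so no FIRST/FOLLOW check is needed there.

So the grammar has 2 FIRST/FOLLOW conflicts (marked CONFLICT above).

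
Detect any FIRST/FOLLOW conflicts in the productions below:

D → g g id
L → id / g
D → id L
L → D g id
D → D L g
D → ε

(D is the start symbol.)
A FIRST/FOLLOW conflict occurs when a non-terminal N has a nullable alternative N → β (β ⇒* ε) and another alternative N → α with FIRST(α) ∩ FOLLOW(N) ≠ ∅: on such a lookahead the parser cannot decide between expanding α and letting N vanish via β.

Nullable non-terminals: D.
FIRST sets used below: FIRST(D) = { 'g', 'id', ε }, FIRST(L) = { 'g', 'id' }

D: nullable alternative(s) D → ε; FOLLOW(D) = { $, 'g', 'id' }
  D → g g id: FIRST \ {ε} = { 'g' } — overlaps FOLLOW(D) on { 'g' }: CONFLICT
  D → id L: FIRST \ {ε} = { 'id' } — overlaps FOLLOW(D) on { 'id' }: CONFLICT
  D → D L g: FIRST \ {ε} = { 'g', 'id' } — overlaps FOLLOW(D) on { 'g', 'id' }: CONFLICT
  D → ε: FIRST \ {ε} = { } — this is the only nullable alternative, skip

L has no nullable alternative, so no FIRST/FOLLOW check is needed there.

So the grammar has 3 FIRST/FOLLOW conflicts (marked CONFLICT above).

Answer: Yes. D → g g id with FOLLOW(D) on { 'g' }; D → id L with FOLLOW(D) on { 'id' }; D → D L g with FOLLOW(D) on { 'g', 'id' }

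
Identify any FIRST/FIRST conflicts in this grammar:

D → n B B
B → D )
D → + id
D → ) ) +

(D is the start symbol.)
No FIRST/FIRST conflicts.

A FIRST/FIRST conflict occurs when two productions N → α and N → β for the same non-terminal have FIRST(α) ∩ FIRST(β) ≠ ∅ (with ε ∈ FIRST of a nullable right-hand side, so two nullable alternatives also conflict).

Productions for D:
  D → n B B: FIRST = { 'n' }
  D → + id: FIRST = { '+' }
  D → ) ) +: FIRST = { ')' }
B has only one production, so no FIRST/FIRST conflict is possible there.

All alternatives of each non-terminal have pairwise disjoint FIRST sets.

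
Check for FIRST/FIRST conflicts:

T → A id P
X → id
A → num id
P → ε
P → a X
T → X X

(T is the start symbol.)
FIRST sets of the non-terminals at (or reachable through a nullable prefix from) the front of some alternative:
  FIRST(A) = { 'num' }
  FIRST(X) = { 'id' }

Productions for T:
  T → A id P: FIRST = { 'num' }
  T → X X: FIRST = { 'id' }
Productions for P:
  P → ε: FIRST = { ε }
  P → a X: FIRST = { 'a' }
X, A have only one production, so no FIRST/FIRST conflict is possible there.

All alternatives of each non-terminal have pairwise disjoint FIRST sets.

Answer: No FIRST/FIRST conflicts.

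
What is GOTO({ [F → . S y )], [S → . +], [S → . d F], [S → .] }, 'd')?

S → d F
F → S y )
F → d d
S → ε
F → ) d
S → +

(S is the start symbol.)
GOTO(I, 'd') = CLOSURE({ [A → αX.β] : [A → α.Xβ] ∈ I, X = 'd' })

Items with dot before 'd', with the dot advanced:
  [S → . d F] → [S → d . F]
Closure of the advanced items:
  [S → d . F] has the dot before F: add [F → . S y )], [F → . d d], [F → . ) d]
  [F → . S y )] has the dot before S: add [S → . d F], [S → .], [S → . +]

GOTO = { [F → . ) d], [F → . S y )], [F → . d d], [S → . +], [S → . d F], [S → .], [S → d . F] }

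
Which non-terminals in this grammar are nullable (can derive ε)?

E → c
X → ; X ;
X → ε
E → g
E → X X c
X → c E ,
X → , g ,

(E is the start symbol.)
{ 'X' }

A non-terminal is nullable if it can derive ε (the empty string): either it has an ε-production, or it has a production whose right-hand side consists entirely of nullable non-terminals.

ε-productions: X → ε
So X is immediately nullable.
No further non-terminal can be added: every production for the remaining non-terminals contains a terminal or a non-nullable non-terminal.
Nullable = { 'X' }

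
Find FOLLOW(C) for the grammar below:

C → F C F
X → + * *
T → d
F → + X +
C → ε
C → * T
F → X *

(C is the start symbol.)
To compute FOLLOW(C), find every occurrence of C on a right-hand side N → α C β: add FIRST(β) \ {ε}, and if β is empty or nullable also add FOLLOW(N). Iterate to a fixed point.

C is the start symbol, so $ ∈ FOLLOW(C).
In C → F C F: C is followed by F, add FIRST(F) \ {ε} = { '+' }

Taking the union: FOLLOW(C) = { $, '+' }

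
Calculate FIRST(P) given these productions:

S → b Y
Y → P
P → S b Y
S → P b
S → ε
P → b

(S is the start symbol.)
To compute FIRST(P), examine every production with P on the left-hand side, reading each right-hand side left to right until a non-nullable symbol is reached.

FIRST sets of the other non-terminals involved (by the same procedure, iterated to a fixed point):
  FIRST(S) = { 'b', ε }

From P → S b Y:
  - S is a non-terminal: add FIRST(S) \ {ε} = { 'b' }
    S is nullable, so continue to the next symbol
  - b is a terminal: add 'b' and stop
From P → b:
  - b is a terminal: add 'b' and stop

Collecting: FIRST(P) = { 'b' }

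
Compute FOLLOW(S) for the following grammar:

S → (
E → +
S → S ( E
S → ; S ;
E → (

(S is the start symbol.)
To compute FOLLOW(S), find every occurrence of S on a right-hand side N → α S β: add FIRST(β) \ {ε}, and if β is empty or nullable also add FOLLOW(N). Iterate to a fixed point.

S is the start symbol, so $ ∈ FOLLOW(S).
In S → S ( E: S is followed by '(' E, add FIRST('(' E) \ {ε} = { '(' }
In S → ; S ;: S is followed by ';', add FIRST(';') \ {ε} = { ';' }

Taking the union: FOLLOW(S) = { $, '(', ';' }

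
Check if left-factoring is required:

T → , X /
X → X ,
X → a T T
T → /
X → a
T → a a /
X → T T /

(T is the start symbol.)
Yes, X has productions with common prefix 'a'

Left-factoring is needed when two productions for the same non-terminal
share a common prefix on the right-hand side.

Productions for T:
  T → , X /
  T → /
  T → a a /
Productions for X:
  X → X ,
  X → a T T
  X → a
  X → T T /

Found common prefix 'a' in productions for X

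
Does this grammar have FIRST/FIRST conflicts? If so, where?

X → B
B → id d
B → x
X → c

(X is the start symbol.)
FIRST sets of the non-terminals at (or reachable through a nullable prefix from) the front of some alternative:
  FIRST(B) = { 'id', 'x' }

Productions for X:
  X → B: FIRST = { 'id', 'x' }
  X → c: FIRST = { 'c' }
Productions for B:
  B → id d: FIRST = { 'id' }
  B → x: FIRST = { 'x' }

All alternatives of each non-terminal have pairwise disjoint FIRST sets.

Answer: No FIRST/FIRST conflicts.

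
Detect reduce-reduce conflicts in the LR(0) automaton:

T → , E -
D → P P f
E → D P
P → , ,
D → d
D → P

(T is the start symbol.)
No reduce-reduce conflicts

A reduce-reduce conflict occurs when an LR(0) state has two complete items [A → α .] and [B → β .] — both call for a reduction, and with no lookahead the parser cannot choose between them.

Augment with T' → T and build the canonical LR(0) collection (I0 = CLOSURE({[T' → . T]}), then GOTO on every symbol after a dot until no new states appear). It has 13 states:
  I0: { [T → . , E -], [T' → . T] }  — shift
  I1: { [D → . P P f], [D → . P], [D → . d], [E → . D P], [P → . , ,], [T → , . E -] }  — shift
  I2: { [T' → T .] }  — accept
  I3: { [P → , . ,] }  — shift
  I4: { [E → D . P], [P → . , ,] }  — shift
  I5: { [T → , E . -] }  — shift
  I6: { [D → P . P f], [D → P .], [P → . , ,] }  — shift, reduce
  I7: { [D → d .] }  — reduce
  I8: { [D → P P . f] }  — shift
  I9: { [D → P P f .] }  — reduce
  I10: { [T → , E - .] }  — reduce
  I11: { [E → D P .] }  — reduce
  I12: { [P → , , .] }  — reduce

No state contains more than one complete item.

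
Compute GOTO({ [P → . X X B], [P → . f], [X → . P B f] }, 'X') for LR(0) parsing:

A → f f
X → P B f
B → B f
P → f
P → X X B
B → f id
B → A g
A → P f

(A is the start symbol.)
GOTO(I, 'X') = CLOSURE({ [A → αX.β] : [A → α.Xβ] ∈ I, X = 'X' })

Items with dot before 'X', with the dot advanced:
  [P → . X X B] → [P → X . X B]
Closure of the advanced items:
  [P → X . X B] has the dot before X: add [X → . P B f]
  [X → . P B f] has the dot before P: add [P → . f], [P → . X X B]

GOTO = { [P → . X X B], [P → . f], [P → X . X B], [X → . P B f] }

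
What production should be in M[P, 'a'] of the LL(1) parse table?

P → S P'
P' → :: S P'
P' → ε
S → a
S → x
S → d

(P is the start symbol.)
P → S P'

To find M[P, 'a'], we find productions for P where 'a' is in the predict set (PREDICT(N → α) = (FIRST(α) \ {ε}) ∪ (FOLLOW(N) if α ⇒* ε)).

Relevant sets:
  FIRST(S) = { 'a', 'd', 'x' }

P → S P': PREDICT = { 'a', 'd', 'x' }
  'a' is in predict set, so this production goes in M[P, 'a']

M[P, 'a'] = P → S P'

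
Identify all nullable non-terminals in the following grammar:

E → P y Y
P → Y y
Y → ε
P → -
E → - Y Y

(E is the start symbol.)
A non-terminal is nullable if it can derive ε (the empty string): either it has an ε-production, or it has a production whose right-hand side consists entirely of nullable non-terminals.

ε-productions: Y → ε
So Y is immediately nullable.
No further non-terminal can be added: every production for the remaining non-terminals contains a terminal or a non-nullable non-terminal.
Nullable = { 'Y' }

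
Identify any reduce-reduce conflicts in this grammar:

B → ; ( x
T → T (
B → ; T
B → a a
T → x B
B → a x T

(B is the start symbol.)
No reduce-reduce conflicts

Augment with B' → B and build the canonical LR(0) collection (I0 = CLOSURE({[B' → . B]}), then GOTO on every symbol after a dot until no new states appear). It has 13 states:
  I0: { [B → . ; ( x], [B → . ; T], [B → . a a], [B → . a x T], [B' → . B] }  — shift
  I1: { [B → ; . ( x], [B → ; . T], [T → . T (], [T → . x B] }  — shift
  I2: { [B' → B .] }  — accept
  I3: { [B → a . a], [B → a . x T] }  — shift
  I4: { [B → a a .] }  — reduce
  I5: { [B → a x . T], [T → . T (], [T → . x B] }  — shift
  I6: { [B → a x T .], [T → T . (] }  — shift, reduce
  I7: { [B → . ; ( x], [B → . ; T], [B → . a a], [B → . a x T], [T → x . B] }  — shift
  I8: { [T → x B .] }  — reduce
  I9: { [T → T ( .] }  — reduce
  I10: { [B → ; ( . x] }  — shift
  I11: { [B → ; T .], [T → T . (] }  — shift, reduce
  I12: { [B → ; ( x .] }  — reduce

No state contains more than one complete item.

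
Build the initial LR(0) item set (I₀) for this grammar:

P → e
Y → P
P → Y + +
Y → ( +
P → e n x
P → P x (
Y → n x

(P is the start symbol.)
First, augment the grammar with P' → P
I₀ = CLOSURE({ [P' → . P] }):
  [P' → . P] has the dot before P: add [P → . e], [P → . Y + +], [P → . e n x], [P → . P x (]
  [P → . Y + +] has the dot before Y: add [Y → . P], [Y → . ( +], [Y → . n x]
No further items can be added.

I₀ = { [P → . P x (], [P → . Y + +], [P → . e n x], [P → . e], [P' → . P], [Y → . ( +], [Y → . P], [Y → . n x] }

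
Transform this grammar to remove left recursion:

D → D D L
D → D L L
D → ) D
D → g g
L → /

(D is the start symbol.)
D is directly left-recursive. The standard transformation for
  A → A α₁ | ... | A α_m | β₁ | ... | β_n
is
  A  → β₁ A' | ... | β_n A'
  A' → α₁ A' | ... | α_m A' | ε

D → ) D becomes D → ) D D'
D → g g becomes D → g g D'
D → D D L becomes D' → D L D'
D → D L L becomes D' → L L D'
Add D' → ε

Productions for other non-terminals are unchanged:
  L → /

Resulting grammar:
D → ) D D'
D → g g D'
D' → D L D'
D' → L L D'
D' → ε
L → /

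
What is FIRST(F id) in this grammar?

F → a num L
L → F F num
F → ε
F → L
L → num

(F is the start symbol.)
{ 'a', 'id', 'num' }

FIRST sets of the non-terminals involved (from the grammar, by fixed-point iteration):
  FIRST(F) = { 'a', 'num', ε }

To compute FIRST(F id), process the symbols left to right:
Symbol F is a non-terminal. Add FIRST(F) \ {ε} = { 'a', 'num' }
F is nullable (ε ∈ FIRST(F)), continue to the next symbol.
Symbol id is a terminal. Add 'id' and stop.
FIRST(F id) = { 'a', 'id', 'num' }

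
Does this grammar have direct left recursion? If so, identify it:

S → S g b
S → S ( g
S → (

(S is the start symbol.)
Direct left recursion occurs when N → N α for some non-terminal N (the right-hand side begins with the left-hand side itself).

S → S g b: LEFT RECURSIVE (starts with S)
S → S ( g: LEFT RECURSIVE (starts with S)
S → (: starts with '('

The grammar has direct left recursion on: S.

Answer: Yes, S is left-recursive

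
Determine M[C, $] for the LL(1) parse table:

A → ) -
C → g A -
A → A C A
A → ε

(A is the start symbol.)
Empty (error entry)

To find M[C, $], we find productions for C where $ is in the predict set (PREDICT(N → α) = (FIRST(α) \ {ε}) ∪ (FOLLOW(N) if α ⇒* ε)).

C → g A -: PREDICT = { 'g' }

M[C, $] is empty (no production applies)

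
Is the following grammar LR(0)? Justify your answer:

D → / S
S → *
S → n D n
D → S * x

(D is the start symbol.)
A grammar is LR(0) if no state in the canonical LR(0) collection has:
  - both a shift item (dot before a terminal) and a complete item (shift-reduce conflict), or
  - two or more complete items (reduce-reduce conflict; the accept item [D' → D .] counts as a complete item here).

Augment with D' → D and build the canonical LR(0) collection (I0 = CLOSURE({[D' → . D]}), then GOTO on every symbol after a dot until no new states appear). It has 11 states:
  I0: { [D → . / S], [D → . S * x], [D' → . D], [S → . *], [S → . n D n] }  — shift
  I1: { [S → * .] }  — reduce
  I2: { [D → / . S], [S → . *], [S → . n D n] }  — shift
  I3: { [D' → D .] }  — accept
  I4: { [D → S . * x] }  — shift
  I5: { [D → . / S], [D → . S * x], [S → . *], [S → . n D n], [S → n . D n] }  — shift
  I6: { [S → n D . n] }  — shift
  I7: { [S → n D n .] }  — reduce
  I8: { [D → S * . x] }  — shift
  I9: { [D → S * x .] }  — reduce
  I10: { [D → / S .] }  — reduce

Every state is either a pure shift/goto state or contains exactly one complete item and nothing to shift — no conflicts. The grammar is LR(0).

Answer: Yes, the grammar is LR(0)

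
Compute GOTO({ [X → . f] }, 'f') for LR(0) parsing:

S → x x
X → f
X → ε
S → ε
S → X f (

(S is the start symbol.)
{ [X → f .] }

GOTO(I, 'f') = CLOSURE({ [A → αX.β] : [A → α.Xβ] ∈ I, X = 'f' })

Items with dot before 'f', with the dot advanced:
  [X → . f] → [X → f .]
Closure adds nothing (no advanced item has the dot before a non-terminal).

GOTO = { [X → f .] }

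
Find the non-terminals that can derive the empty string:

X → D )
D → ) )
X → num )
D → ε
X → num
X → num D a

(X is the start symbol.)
ε-productions: D → ε
So D is immediately nullable.
No further non-terminal can be added: every production for the remaining non-terminals contains a terminal or a non-nullable non-terminal.
Nullable = { 'D' }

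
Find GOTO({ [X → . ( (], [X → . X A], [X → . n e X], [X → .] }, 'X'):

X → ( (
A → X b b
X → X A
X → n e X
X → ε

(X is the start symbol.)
{ [A → . X b b], [X → . ( (], [X → . X A], [X → . n e X], [X → .], [X → X . A] }

GOTO(I, 'X') = CLOSURE({ [A → αX.β] : [A → α.Xβ] ∈ I, X = 'X' })

Items with dot before 'X', with the dot advanced:
  [X → . X A] → [X → X . A]
Closure of the advanced items:
  [X → X . A] has the dot before A: add [A → . X b b]
  [A → . X b b] has the dot before X: add [X → . ( (], [X → . X A], [X → . n e X], [X → .]

GOTO = { [A → . X b b], [X → . ( (], [X → . X A], [X → . n e X], [X → .], [X → X . A] }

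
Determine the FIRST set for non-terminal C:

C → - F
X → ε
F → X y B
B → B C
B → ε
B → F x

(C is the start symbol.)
{ '-' }

To compute FIRST(C), examine every production with C on the left-hand side, reading each right-hand side left to right until a non-nullable symbol is reached.

From C → - F:
  - '-' is a terminal: add '-' and stop

Collecting: FIRST(C) = { '-' }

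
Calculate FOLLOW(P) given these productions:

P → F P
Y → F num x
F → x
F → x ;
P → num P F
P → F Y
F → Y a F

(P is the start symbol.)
{ $, 'x' }

To compute FOLLOW(P), find every occurrence of P on a right-hand side N → α P β: add FIRST(β) \ {ε}, and if β is empty or nullable also add FOLLOW(N). Iterate to a fixed point.

P is the start symbol, so $ ∈ FOLLOW(P).
In P → F P: P is at the end; this adds FOLLOW(P) to itself — nothing new
In P → num P F: P is followed by F, add FIRST(F) \ {ε} = { 'x' }

Taking the union: FOLLOW(P) = { $, 'x' }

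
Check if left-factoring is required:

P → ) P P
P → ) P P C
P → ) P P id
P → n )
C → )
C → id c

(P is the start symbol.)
Left-factoring is needed when two productions for the same non-terminal
share a common prefix on the right-hand side.

Productions for P:
  P → ) P P
  P → ) P P C
  P → ) P P id
  P → n )
Productions for C:
  C → )
  C → id c

Found common prefix ') P P' in productions for P

Answer: Yes, P has productions with common prefix ') P P'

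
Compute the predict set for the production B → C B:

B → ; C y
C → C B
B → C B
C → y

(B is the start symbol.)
{ 'y' }

PREDICT(B → C B) = (FIRST(RHS) \ {ε}) ∪ (FOLLOW(B) if ε ∈ FIRST(RHS), i.e. RHS ⇒* ε)
FIRST(C) = { 'y' }
FIRST(C B) = { 'y' }
ε ∉ FIRST(C B), so FOLLOW(B) is not added.
PREDICT(B → C B) = { 'y' }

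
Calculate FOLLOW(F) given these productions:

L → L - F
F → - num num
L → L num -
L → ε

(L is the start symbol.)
{ $, '-', 'num' }

To compute FOLLOW(F), find every occurrence of F on a right-hand side N → α F β: add FIRST(β) \ {ε}, and if β is empty or nullable also add FOLLOW(N). Iterate to a fixed point.

In L → L - F: F is at the end, add FOLLOW(L)

The FOLLOW sets referred to above (computed the same way, to a fixed point):
  FOLLOW(L) = { $, '-', 'num' }

Taking the union: FOLLOW(F) = { $, '-', 'num' }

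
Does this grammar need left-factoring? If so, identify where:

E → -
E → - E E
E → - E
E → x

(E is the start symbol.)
Left-factoring is needed when two productions for the same non-terminal
share a common prefix on the right-hand side.

Productions for E:
  E → -
  E → - E E
  E → - E
  E → x

Found common prefix '-' in productions for E

Answer: Yes, E has productions with common prefix '-'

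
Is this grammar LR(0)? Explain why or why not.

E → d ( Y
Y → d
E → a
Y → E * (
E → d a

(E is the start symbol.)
A grammar is LR(0) if no state in the canonical LR(0) collection has:
  - both a shift item (dot before a terminal) and a complete item (shift-reduce conflict), or
  - two or more complete items (reduce-reduce conflict; the accept item [E' → E .] counts as a complete item here).

Augment with E' → E and build the canonical LR(0) collection (I0 = CLOSURE({[E' → . E]}), then GOTO on every symbol after a dot until no new states appear). It has 11 states:
  I0: { [E → . a], [E → . d ( Y], [E → . d a], [E' → . E] }  — shift
  I1: { [E' → E .] }  — accept
  I2: { [E → a .] }  — reduce
  I3: { [E → d . ( Y], [E → d . a] }  — shift
  I4: { [E → . a], [E → . d ( Y], [E → . d a], [E → d ( . Y], [Y → . E * (], [Y → . d] }  — shift
  I5: { [E → d a .] }  — reduce
  I6: { [Y → E . * (] }  — shift
  I7: { [E → d ( Y .] }  — reduce
  I8: { [E → d . ( Y], [E → d . a], [Y → d .] }  — shift, reduce
  I9: { [Y → E * . (] }  — shift
  I10: { [Y → E * ( .] }  — reduce

Conflict in state I8:
  Shift-reduce conflict between [Y → d .] and [E → d . ( Y]
So the grammar is NOT LR(0).

Answer: No. Shift-reduce conflict between [Y → d .] and [E → d . ( Y]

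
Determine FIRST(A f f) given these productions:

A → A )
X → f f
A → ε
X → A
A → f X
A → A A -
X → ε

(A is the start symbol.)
{ ')', '-', 'f' }

FIRST sets of the non-terminals involved (from the grammar, by fixed-point iteration):
  FIRST(A) = { ')', '-', 'f', ε }

To compute FIRST(A f f), process the symbols left to right:
Symbol A is a non-terminal. Add FIRST(A) \ {ε} = { ')', '-', 'f' }
A is nullable (ε ∈ FIRST(A)), continue to the next symbol.
Symbol f is a terminal. Add 'f' and stop.
FIRST(A f f) = { ')', '-', 'f' }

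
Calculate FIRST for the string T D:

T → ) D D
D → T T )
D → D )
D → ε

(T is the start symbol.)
FIRST sets of the non-terminals involved (from the grammar, by fixed-point iteration):
  FIRST(T) = { ')' }

To compute FIRST(T D), process the symbols left to right:
Symbol T is a non-terminal. Add FIRST(T) \ {ε} = { ')' }
T is not nullable (ε ∉ FIRST(T)), so stop here.
FIRST(T D) = { ')' }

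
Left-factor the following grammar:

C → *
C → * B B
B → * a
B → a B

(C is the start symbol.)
C → * C'
C' → ε
C' → B B
B → * a
B → a B

Left-factoring transforms A → αβ₁ | αβ₂ into A → αA' and A' → β₁ | β₂
(α is the longest common prefix among the alternatives). Repeat until
no nonterminal has two alternatives with a common prefix.

Round 1: C has alternatives sharing prefix '*'. Introduce C': C → * C'
  Add: C' → ε
  Add: C' → B B

No remaining common prefixes — done.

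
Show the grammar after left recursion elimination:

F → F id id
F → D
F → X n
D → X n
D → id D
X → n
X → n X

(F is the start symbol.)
F → D F'
F → X n F'
F' → id id F'
F' → ε
D → X n
D → id D
X → n
X → n X

F is directly left-recursive. The standard transformation for
  A → A α₁ | ... | A α_m | β₁ | ... | β_n
is
  A  → β₁ A' | ... | β_n A'
  A' → α₁ A' | ... | α_m A' | ε

F → D becomes F → D F'
F → X n becomes F → X n F'
F → F id id becomes F' → id id F'
Add F' → ε

Productions for other non-terminals are unchanged:
  D → X n
  D → id D
  X → n
  X → n X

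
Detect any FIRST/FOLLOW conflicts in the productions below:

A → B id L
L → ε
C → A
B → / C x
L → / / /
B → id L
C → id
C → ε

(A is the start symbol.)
A FIRST/FOLLOW conflict occurs when a non-terminal N has a nullable alternative N → β (β ⇒* ε) and another alternative N → α with FIRST(α) ∩ FOLLOW(N) ≠ ∅: on such a lookahead the parser cannot decide between expanding α and letting N vanish via β.

Nullable non-terminals: C, L.
FIRST sets used below: FIRST(A) = { '/', 'id' }

C: nullable alternative(s) C → ε; FOLLOW(C) = { 'x' }
  C → A: FIRST \ {ε} = { '/', 'id' } — disjoint from FOLLOW(C)
  C → id: FIRST \ {ε} = { 'id' } — disjoint from FOLLOW(C)
  C → ε: FIRST \ {ε} = { } — this is the only nullable alternative, skip

L: nullable alternative(s) L → ε; FOLLOW(L) = { $, 'id', 'x' }
  L → ε: FIRST \ {ε} = { } — this is the only nullable alternative, skip
  L → / / /: FIRST \ {ε} = { '/' } — disjoint from FOLLOW(L)

A, B have no nullable alternative, so no FIRST/FOLLOW check is needed there.

No FIRST/FOLLOW conflicts found.

Answer: No FIRST/FOLLOW conflicts.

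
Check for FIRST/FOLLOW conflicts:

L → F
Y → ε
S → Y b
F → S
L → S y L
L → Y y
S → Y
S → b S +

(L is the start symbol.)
No FIRST/FOLLOW conflicts.

Nullable non-terminals: F, L, S, Y.
FIRST sets used below: FIRST(F) = { 'b', ε }, FIRST(S) = { 'b', ε }, FIRST(Y) = { ε }
F has a nullable alternative but only one production, so nothing to check.

L: nullable alternative(s) L → F; FOLLOW(L) = { $ }
  L → F: FIRST \ {ε} = { 'b' } — this is the only nullable alternative, skip
  L → S y L: FIRST \ {ε} = { 'b', 'y' } — disjoint from FOLLOW(L)
  L → Y y: FIRST \ {ε} = { 'y' } — disjoint from FOLLOW(L)

S: nullable alternative(s) S → Y; FOLLOW(S) = { $, '+', 'y' }
  S → Y b: FIRST \ {ε} = { 'b' } — disjoint from FOLLOW(S)
  S → Y: FIRST \ {ε} = { } — this is the only nullable alternative, skip
  S → b S +: FIRST \ {ε} = { 'b' } — disjoint from FOLLOW(S)
Y has a nullable alternative but only one production, so nothing to check.

No FIRST/FOLLOW conflicts found.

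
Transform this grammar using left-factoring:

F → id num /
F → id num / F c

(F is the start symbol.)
F → id num / F'
F' → ε
F' → F c

Left-factoring transforms A → αβ₁ | αβ₂ into A → αA' and A' → β₁ | β₂
(α is the longest common prefix among the alternatives). Repeat until
no nonterminal has two alternatives with a common prefix.

Round 1: F has alternatives sharing prefix 'id num /'. Introduce F': F → id num / F'
  Add: F' → ε
  Add: F' → F c

No remaining common prefixes — done.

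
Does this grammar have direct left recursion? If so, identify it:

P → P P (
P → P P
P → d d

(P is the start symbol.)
Yes, P is left-recursive

Direct left recursion occurs when N → N α for some non-terminal N (the right-hand side begins with the left-hand side itself).

P → P P (: LEFT RECURSIVE (starts with P)
P → P P: LEFT RECURSIVE (starts with P)
P → d d: starts with d

The grammar has direct left recursion on: P.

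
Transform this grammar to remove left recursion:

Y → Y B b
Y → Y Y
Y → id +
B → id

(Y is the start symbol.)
Y is directly left-recursive. The standard transformation for
  A → A α₁ | ... | A α_m | β₁ | ... | β_n
is
  A  → β₁ A' | ... | β_n A'
  A' → α₁ A' | ... | α_m A' | ε

Y → id + becomes Y → id + Y'
Y → Y B b becomes Y' → B b Y'
Y → Y Y becomes Y' → Y Y'
Add Y' → ε

Productions for other non-terminals are unchanged:
  B → id

Resulting grammar:
Y → id + Y'
Y' → B b Y'
Y' → Y Y'
Y' → ε
B → id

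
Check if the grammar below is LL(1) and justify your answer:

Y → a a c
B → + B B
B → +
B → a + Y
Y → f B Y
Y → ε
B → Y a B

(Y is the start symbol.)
No. Predict set conflict for Y: { 'a' }

A grammar is LL(1) if for each non-terminal N with multiple productions, the predict sets of those productions are pairwise disjoint, where PREDICT(N → α) = (FIRST(α) \ {ε}) ∪ (FOLLOW(N) if α ⇒* ε).

Relevant sets:
  FIRST(Y) = { 'a', 'f', ε }
  FOLLOW(Y) = { $, '+', 'a', 'f' }

For Y:
  PREDICT(Y → a a c) = { 'a' }
  PREDICT(Y → f B Y) = { 'f' }
  PREDICT(Y → ε) = { $, '+', 'a', 'f' }
For B:
  PREDICT(B → '+' B B) = { '+' }
  PREDICT(B → '+') = { '+' }
  PREDICT(B → a '+' Y) = { 'a' }
  PREDICT(B → Y a B) = { 'a', 'f' }

Conflict found: Predict set conflict for Y: { 'a' }
The grammar is NOT LL(1).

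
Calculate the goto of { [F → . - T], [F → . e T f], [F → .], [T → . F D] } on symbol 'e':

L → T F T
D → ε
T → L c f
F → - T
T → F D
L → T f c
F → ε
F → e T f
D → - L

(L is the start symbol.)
GOTO(I, 'e') = CLOSURE({ [A → αX.β] : [A → α.Xβ] ∈ I, X = 'e' })

Items with dot before 'e', with the dot advanced:
  [F → . e T f] → [F → e . T f]
Closure of the advanced items:
  [F → e . T f] has the dot before T: add [T → . L c f], [T → . F D]
  [T → . L c f] has the dot before L: add [L → . T F T], [L → . T f c]
  [T → . F D] has the dot before F: add [F → . - T], [F → .], [F → . e T f]

GOTO = { [F → . - T], [F → . e T f], [F → .], [F → e . T f], [L → . T F T], [L → . T f c], [T → . F D], [T → . L c f] }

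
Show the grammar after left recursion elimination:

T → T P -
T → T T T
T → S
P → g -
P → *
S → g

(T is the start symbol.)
T → S T'
T' → P - T'
T' → T T T'
T' → ε
P → g -
P → *
S → g

T is directly left-recursive. The standard transformation for
  A → A α₁ | ... | A α_m | β₁ | ... | β_n
is
  A  → β₁ A' | ... | β_n A'
  A' → α₁ A' | ... | α_m A' | ε

T → S becomes T → S T'
T → T P - becomes T' → P - T'
T → T T T becomes T' → T T T'
Add T' → ε

Productions for other non-terminals are unchanged:
  P → g -
  P → *
  S → g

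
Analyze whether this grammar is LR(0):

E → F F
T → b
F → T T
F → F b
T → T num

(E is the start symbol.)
No. Shift-reduce conflict between [F → T T .] and [T → T . num]

A grammar is LR(0) if no state in the canonical LR(0) collection has:
  - both a shift item (dot before a terminal) and a complete item (shift-reduce conflict), or
  - two or more complete items (reduce-reduce conflict; the accept item [E' → E .] counts as a complete item here).

Augment with E' → E and build the canonical LR(0) collection (I0 = CLOSURE({[E' → . E]}), then GOTO on every symbol after a dot until no new states appear). It has 10 states:
  I0: { [E → . F F], [E' → . E], [F → . F b], [F → . T T], [T → . T num], [T → . b] }  — shift
  I1: { [E' → E .] }  — accept
  I2: { [E → F . F], [F → . F b], [F → . T T], [F → F . b], [T → . T num], [T → . b] }  — shift
  I3: { [F → T . T], [T → . T num], [T → . b], [T → T . num] }  — shift
  I4: { [T → b .] }  — reduce
  I5: { [F → T T .], [T → T . num] }  — shift, reduce
  I6: { [T → T num .] }  — reduce
  I7: { [E → F F .], [F → F . b] }  — shift, reduce
  I8: { [F → F b .], [T → b .] }  — 2 reduces
  I9: { [F → F b .] }  — reduce

Conflict in state I5:
  Shift-reduce conflict between [F → T T .] and [T → T . num]
So the grammar is NOT LR(0).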